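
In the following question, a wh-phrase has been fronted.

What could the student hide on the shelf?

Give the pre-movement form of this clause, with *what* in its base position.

The student could hide what on the shelf.

'what' functions as the direct object of 'hide'. It moves to the left edge, and the trace sits right after 'hide':
What could the student hide ___ on the shelf?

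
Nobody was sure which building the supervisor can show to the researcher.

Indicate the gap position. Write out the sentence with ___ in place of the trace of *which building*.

Nobody was sure which building the supervisor can show ___ to the researcher.

Before movement: The supervisor can show which building to the researcher.
'which building' functions as the direct object of 'show'. The gap is right after 'show'.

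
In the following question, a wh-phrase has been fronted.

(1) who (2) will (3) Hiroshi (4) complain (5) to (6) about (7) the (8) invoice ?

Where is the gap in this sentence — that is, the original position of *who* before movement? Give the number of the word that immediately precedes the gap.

5

Underlying clause: Hiroshi will complain to who about the invoice.
The filler 'who' is interpreted as the object of the preposition 'to'. Wh-movement fronts it, leaving a gap right after 'to':
Who will Hiroshi complain to ___ about the invoice?
'to' is word 5.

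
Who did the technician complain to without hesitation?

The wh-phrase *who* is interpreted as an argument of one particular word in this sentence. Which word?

to

Before movement: The technician did complain to who without hesitation.
'who' is the object of the preposition 'to'. Fronting leaves a gap immediately after 'to':
Who did the technician complain to ___ without hesitation?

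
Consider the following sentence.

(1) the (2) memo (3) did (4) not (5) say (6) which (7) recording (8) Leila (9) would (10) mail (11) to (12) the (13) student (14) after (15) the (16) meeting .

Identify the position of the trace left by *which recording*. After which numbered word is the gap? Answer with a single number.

10

In situ: Leila would mail which recording to the student after the meeting.
'which recording' is the direct object of 'mail'. Fronting leaves a gap immediately after 'mail':
The memo did not say which recording Leila would mail ___ to the student after the meeting.
'mail' is word 10.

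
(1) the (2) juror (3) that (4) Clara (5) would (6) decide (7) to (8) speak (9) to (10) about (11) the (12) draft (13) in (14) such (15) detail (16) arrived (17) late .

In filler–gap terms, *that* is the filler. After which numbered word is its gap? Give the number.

The filler 'that' is interpreted as the object of the preposition 'to'. Fronting leaves a gap immediately after 'to':
The juror that Clara would decide to speak to ___ about the draft in such detail arrived late.
'to' is word 9.

9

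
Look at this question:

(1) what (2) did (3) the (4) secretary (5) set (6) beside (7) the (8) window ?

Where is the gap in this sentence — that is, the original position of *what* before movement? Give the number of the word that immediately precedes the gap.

Underlying clause: The secretary did set what beside the window.
'what' is the direct object of 'set'. It moves to the left edge, and the trace sits right after 'set':
What did the secretary set ___ beside the window?
'set' is word 5.

5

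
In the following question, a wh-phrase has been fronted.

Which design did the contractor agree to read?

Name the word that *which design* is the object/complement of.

read

In situ: The contractor did agree to read which design.
'which design' is the direct object of 'read'. Wh-movement fronts it, leaving a gap right after 'read':
Which design did the contractor agree to read ___?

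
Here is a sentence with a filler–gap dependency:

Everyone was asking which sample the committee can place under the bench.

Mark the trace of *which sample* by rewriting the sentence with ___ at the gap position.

Everyone was asking which sample the committee can place ___ under the bench.

Underlying clause: The committee can place which sample under the bench.
'which sample' is the direct object of 'place'. The gap is right after 'place'.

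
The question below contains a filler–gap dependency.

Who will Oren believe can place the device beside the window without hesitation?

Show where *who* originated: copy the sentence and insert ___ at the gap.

Pre-movement form: Oren will believe who can place the device beside the window without hesitation.
'who' functions as the subject of the clause embedded under 'believe'. The gap is right after 'believe'.

Who will Oren believe ___ can place the device beside the window without hesitation?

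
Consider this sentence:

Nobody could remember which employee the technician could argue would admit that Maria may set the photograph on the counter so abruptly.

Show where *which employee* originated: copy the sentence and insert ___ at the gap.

Nobody could remember which employee the technician could argue ___ would admit that Maria may set the photograph on the counter so abruptly.

Underlying clause: The technician could argue which employee would admit that Maria may set the photograph on the counter so abruptly.
The filler 'which employee' is interpreted as the subject of the clause embedded under 'argue'. The gap is right after 'argue'.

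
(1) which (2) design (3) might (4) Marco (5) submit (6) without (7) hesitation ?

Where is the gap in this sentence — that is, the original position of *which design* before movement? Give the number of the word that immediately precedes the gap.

5

Underlying clause: Marco might submit which design without hesitation.
'which design' is the direct object of 'submit'. Fronting leaves a gap immediately after 'submit':
Which design might Marco submit ___ without hesitation?
'submit' is word 5.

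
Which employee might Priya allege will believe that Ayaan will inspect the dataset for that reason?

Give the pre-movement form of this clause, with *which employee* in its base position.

Priya might allege which employee will believe that Ayaan will inspect the dataset for that reason.

The filler 'which employee' is interpreted as the subject of the clause embedded under 'allege'. Wh-movement fronts it, leaving a gap right after 'allege':
Which employee might Priya allege ___ will believe that Ayaan will inspect the dataset for that reason?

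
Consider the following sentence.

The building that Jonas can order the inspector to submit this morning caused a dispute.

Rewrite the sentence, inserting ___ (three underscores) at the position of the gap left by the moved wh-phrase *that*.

'that' is the direct object of 'submit'. The gap is right after 'submit'.

The building that Jonas can order the inspector to submit ___ this morning caused a dispute.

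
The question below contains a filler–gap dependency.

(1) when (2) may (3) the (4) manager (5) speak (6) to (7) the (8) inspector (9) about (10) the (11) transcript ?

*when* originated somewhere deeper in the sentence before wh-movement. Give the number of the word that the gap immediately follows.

11

Before movement: The manager may speak to the inspector about the transcript when.
The filler 'when' is interpreted as the temporal adjunct. It moves to the left edge, and the trace sits right after 'transcript':
When may the manager speak to the inspector about the transcript ___?
'transcript' is word 11.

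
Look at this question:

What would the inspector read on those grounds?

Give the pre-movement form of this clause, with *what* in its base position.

The inspector would read what on those grounds.

The filler 'what' is interpreted as the direct object of 'read'. Fronting leaves a gap immediately after 'read':
What would the inspector read ___ on those grounds?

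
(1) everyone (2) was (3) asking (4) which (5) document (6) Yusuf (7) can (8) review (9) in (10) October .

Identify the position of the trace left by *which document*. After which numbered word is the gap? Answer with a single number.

8

Pre-movement form: Yusuf can review which document in October.
'which document' is the direct object of 'review'. Wh-movement fronts it, leaving a gap right after 'review':
Everyone was asking which document Yusuf can review ___ in October.
'review' is word 8.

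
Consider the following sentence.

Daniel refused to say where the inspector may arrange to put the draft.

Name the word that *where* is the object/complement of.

In situ: The inspector may arrange to put the draft where.
'where' is the locative complement of 'put'. Wh-movement fronts it, leaving a gap right after 'draft':
Daniel refused to say where the inspector may arrange to put the draft ___.

put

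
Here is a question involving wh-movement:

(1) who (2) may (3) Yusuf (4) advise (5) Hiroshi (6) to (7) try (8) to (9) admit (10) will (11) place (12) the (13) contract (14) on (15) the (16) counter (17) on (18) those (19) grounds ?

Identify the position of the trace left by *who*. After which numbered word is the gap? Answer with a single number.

9

Before movement: Yusuf may advise Hiroshi to try to admit who will place the contract on the counter on those grounds.
'who' functions as the subject of the clause embedded under 'admit'. It moves to the left edge, and the trace sits right after 'admit':
Who may Yusuf advise Hiroshi to try to admit ___ will place the contract on the counter on those grounds?
'admit' is word 9.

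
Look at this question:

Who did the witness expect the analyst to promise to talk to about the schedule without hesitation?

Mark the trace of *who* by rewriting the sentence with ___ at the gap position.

Underlying clause: The witness did expect the analyst to promise to talk to who about the schedule without hesitation.
'who' is the object of the preposition 'to'. The gap is right after 'to'.

Who did the witness expect the analyst to promise to talk to ___ about the schedule without hesitation?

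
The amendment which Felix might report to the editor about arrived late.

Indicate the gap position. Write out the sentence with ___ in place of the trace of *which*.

'which' is the object of the preposition 'about'. The gap is right after 'about'.

The amendment which Felix might report to the editor about ___ arrived late.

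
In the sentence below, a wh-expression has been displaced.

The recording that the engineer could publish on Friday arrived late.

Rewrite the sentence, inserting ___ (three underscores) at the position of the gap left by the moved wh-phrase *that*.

'that' functions as the direct object of 'publish'. The gap is right after 'publish'.

The recording that the engineer could publish ___ on Friday arrived late.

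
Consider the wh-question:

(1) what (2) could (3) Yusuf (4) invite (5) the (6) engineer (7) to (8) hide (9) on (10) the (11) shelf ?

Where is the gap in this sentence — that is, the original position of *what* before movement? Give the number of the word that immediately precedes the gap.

8

Pre-movement form: Yusuf could invite the engineer to hide what on the shelf.
The filler 'what' is interpreted as the direct object of 'hide'. It moves to the left edge, and the trace sits right after 'hide':
What could Yusuf invite the engineer to hide ___ on the shelf?
'hide' is word 8.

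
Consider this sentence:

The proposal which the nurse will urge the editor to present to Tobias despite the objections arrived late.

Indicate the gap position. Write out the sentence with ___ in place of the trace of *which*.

The proposal which the nurse will urge the editor to present ___ to Tobias despite the objections arrived late.

'which' functions as the direct object of 'present'. The gap is right after 'present'.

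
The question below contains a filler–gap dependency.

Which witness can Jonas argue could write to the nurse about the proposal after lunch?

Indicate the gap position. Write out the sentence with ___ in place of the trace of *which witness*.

Underlying clause: Jonas can argue which witness could write to the nurse about the proposal after lunch.
'which witness' is the subject of the clause embedded under 'argue'. The gap is right after 'argue'.

Which witness can Jonas argue ___ could write to the nurse about the proposal after lunch?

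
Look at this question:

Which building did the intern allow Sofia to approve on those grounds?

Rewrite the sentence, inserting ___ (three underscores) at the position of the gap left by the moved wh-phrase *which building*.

Which building did the intern allow Sofia to approve ___ on those grounds?

Underlying clause: The intern did allow Sofia to approve which building on those grounds.
'which building' is the direct object of 'approve'. The gap is right after 'approve'.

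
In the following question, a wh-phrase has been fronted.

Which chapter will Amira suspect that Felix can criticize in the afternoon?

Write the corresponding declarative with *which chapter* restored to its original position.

Amira will suspect that Felix can criticize which chapter in the afternoon.

The filler 'which chapter' is interpreted as the direct object of 'criticize'. Wh-movement fronts it, leaving a gap right after 'criticize':
Which chapter will Amira suspect that Felix can criticize ___ in the afternoon?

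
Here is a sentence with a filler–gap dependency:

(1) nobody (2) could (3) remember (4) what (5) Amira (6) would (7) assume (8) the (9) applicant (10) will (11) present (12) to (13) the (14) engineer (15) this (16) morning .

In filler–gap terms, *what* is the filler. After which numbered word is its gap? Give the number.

11

In situ: Amira would assume the applicant will present what to the engineer this morning.
'what' functions as the direct object of 'present'. Wh-movement fronts it, leaving a gap right after 'present':
Nobody could remember what Amira would assume the applicant will present ___ to the engineer this morning.
'present' is word 11.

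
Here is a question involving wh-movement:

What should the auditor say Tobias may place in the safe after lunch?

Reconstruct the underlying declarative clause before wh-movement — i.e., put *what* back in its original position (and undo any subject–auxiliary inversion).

The filler 'what' is interpreted as the direct object of 'place'. It moves to the left edge, and the trace sits right after 'place':
What should the auditor say Tobias may place ___ in the safe after lunch?

The auditor should say Tobias may place what in the safe after lunch.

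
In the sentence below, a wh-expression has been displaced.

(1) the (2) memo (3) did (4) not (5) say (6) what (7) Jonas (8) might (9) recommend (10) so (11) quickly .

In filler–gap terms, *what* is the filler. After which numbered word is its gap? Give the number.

In situ: Jonas might recommend what so quickly.
'what' is the direct object of 'recommend'. Wh-movement fronts it, leaving a gap right after 'recommend':
The memo did not say what Jonas might recommend ___ so quickly.
'recommend' is word 9.

9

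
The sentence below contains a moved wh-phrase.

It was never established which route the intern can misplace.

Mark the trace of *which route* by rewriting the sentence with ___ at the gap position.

It was never established which route the intern can misplace ___.

In situ: The intern can misplace which route.
'which route' is the direct object of 'misplace'. The gap is right after 'misplace'.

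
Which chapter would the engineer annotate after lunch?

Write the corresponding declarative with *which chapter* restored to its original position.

The filler 'which chapter' is interpreted as the direct object of 'annotate'. It moves to the left edge, and the trace sits right after 'annotate':
Which chapter would the engineer annotate ___ after lunch?

The engineer would annotate which chapter after lunch.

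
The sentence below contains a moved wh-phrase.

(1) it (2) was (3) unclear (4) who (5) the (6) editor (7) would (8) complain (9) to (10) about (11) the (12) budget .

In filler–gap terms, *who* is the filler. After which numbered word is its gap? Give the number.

Underlying clause: The editor would complain to who about the budget.
The filler 'who' is interpreted as the object of the preposition 'to'. Fronting leaves a gap immediately after 'to':
It was unclear who the editor would complain to ___ about the budget.
'to' is word 9.

9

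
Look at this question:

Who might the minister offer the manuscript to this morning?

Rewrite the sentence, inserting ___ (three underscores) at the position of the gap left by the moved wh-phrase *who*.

Who might the minister offer the manuscript to ___ this morning?

Pre-movement form: The minister might offer the manuscript to who this morning.
'who' functions as the object of the preposition 'to' (recipient of 'offer'). The gap is right after 'to'.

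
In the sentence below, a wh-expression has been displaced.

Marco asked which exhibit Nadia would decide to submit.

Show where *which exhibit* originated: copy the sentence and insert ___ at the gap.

Marco asked which exhibit Nadia would decide to submit ___.

In situ: Nadia would decide to submit which exhibit.
'which exhibit' functions as the direct object of 'submit'. The gap is right after 'submit'.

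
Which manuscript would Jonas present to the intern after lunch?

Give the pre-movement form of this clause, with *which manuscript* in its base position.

Jonas would present which manuscript to the intern after lunch.

The filler 'which manuscript' is interpreted as the direct object of 'present'. Wh-movement fronts it, leaving a gap right after 'present':
Which manuscript would Jonas present ___ to the intern after lunch?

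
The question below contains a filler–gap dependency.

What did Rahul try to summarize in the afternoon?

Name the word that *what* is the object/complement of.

summarize

In situ: Rahul did try to summarize what in the afternoon.
The filler 'what' is interpreted as the direct object of 'summarize'. Fronting leaves a gap immediately after 'summarize':
What did Rahul try to summarize ___ in the afternoon?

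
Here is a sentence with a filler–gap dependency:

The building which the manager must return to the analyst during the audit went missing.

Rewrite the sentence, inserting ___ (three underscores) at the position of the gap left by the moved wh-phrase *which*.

The filler 'which' is interpreted as the direct object of 'return'. The gap is right after 'return'.

The building which the manager must return ___ to the analyst during the audit went missing.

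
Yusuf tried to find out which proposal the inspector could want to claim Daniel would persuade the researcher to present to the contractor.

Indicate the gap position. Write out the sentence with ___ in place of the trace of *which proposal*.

In situ: The inspector could want to claim Daniel would persuade the researcher to present which proposal to the contractor.
'which proposal' is the direct object of 'present'. The gap is right after 'present'.

Yusuf tried to find out which proposal the inspector could want to claim Daniel would persuade the researcher to present ___ to the contractor.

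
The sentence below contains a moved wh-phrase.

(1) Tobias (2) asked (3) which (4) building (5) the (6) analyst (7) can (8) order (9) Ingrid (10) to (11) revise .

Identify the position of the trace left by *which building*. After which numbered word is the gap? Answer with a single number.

Underlying clause: The analyst can order Ingrid to revise which building.
The filler 'which building' is interpreted as the direct object of 'revise'. It moves to the left edge, and the trace sits right after 'revise':
Tobias asked which building the analyst can order Ingrid to revise ___.
'revise' is word 11.

11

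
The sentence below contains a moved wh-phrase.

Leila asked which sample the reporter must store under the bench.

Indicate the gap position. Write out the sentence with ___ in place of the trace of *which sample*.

Leila asked which sample the reporter must store ___ under the bench.

Pre-movement form: The reporter must store which sample under the bench.
'which sample' is the direct object of 'store'. The gap is right after 'store'.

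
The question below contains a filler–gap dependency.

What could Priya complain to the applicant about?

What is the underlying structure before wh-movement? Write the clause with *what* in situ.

'what' is the object of the preposition 'about'. It moves to the left edge, and the trace sits right after 'about':
What could Priya complain to the applicant about ___?

Priya could complain to the applicant about what.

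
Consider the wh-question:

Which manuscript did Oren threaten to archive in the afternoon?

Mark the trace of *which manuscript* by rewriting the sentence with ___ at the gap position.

Which manuscript did Oren threaten to archive ___ in the afternoon?

Before movement: Oren did threaten to archive which manuscript in the afternoon.
'which manuscript' is the direct object of 'archive'. The gap is right after 'archive'.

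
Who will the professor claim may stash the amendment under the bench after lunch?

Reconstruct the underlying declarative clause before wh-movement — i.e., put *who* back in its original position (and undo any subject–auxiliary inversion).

The filler 'who' is interpreted as the subject of the clause embedded under 'claim'. Fronting leaves a gap immediately after 'claim':
Who will the professor claim ___ may stash the amendment under the bench after lunch?

The professor will claim who may stash the amendment under the bench after lunch.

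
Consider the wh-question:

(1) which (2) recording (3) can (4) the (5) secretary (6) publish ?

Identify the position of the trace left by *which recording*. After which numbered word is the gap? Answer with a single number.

Underlying clause: The secretary can publish which recording.
The filler 'which recording' is interpreted as the direct object of 'publish'. Fronting leaves a gap immediately after 'publish':
Which recording can the secretary publish ___?
'publish' is word 6.

6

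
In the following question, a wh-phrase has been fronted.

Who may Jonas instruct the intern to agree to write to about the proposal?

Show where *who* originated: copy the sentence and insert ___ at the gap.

In situ: Jonas may instruct the intern to agree to write to who about the proposal.
The filler 'who' is interpreted as the object of the preposition 'to'. The gap is right after 'to'.

Who may Jonas instruct the intern to agree to write to ___ about the proposal?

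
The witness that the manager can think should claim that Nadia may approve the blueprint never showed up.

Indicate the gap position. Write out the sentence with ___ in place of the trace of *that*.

The witness that the manager can think ___ should claim that Nadia may approve the blueprint never showed up.

'that' is the subject of the clause embedded under 'think'. The gap is right after 'think'.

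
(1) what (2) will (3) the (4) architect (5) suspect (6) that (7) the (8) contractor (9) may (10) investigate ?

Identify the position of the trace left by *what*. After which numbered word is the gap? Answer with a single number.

In situ: The architect will suspect that the contractor may investigate what.
'what' is the direct object of 'investigate'. Wh-movement fronts it, leaving a gap right after 'investigate':
What will the architect suspect that the contractor may investigate ___?
'investigate' is word 10.

10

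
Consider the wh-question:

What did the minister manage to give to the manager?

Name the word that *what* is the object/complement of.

give

Underlying clause: The minister did manage to give what to the manager.
The filler 'what' is interpreted as the direct object of 'give'. Wh-movement fronts it, leaving a gap right after 'give':
What did the minister manage to give ___ to the manager?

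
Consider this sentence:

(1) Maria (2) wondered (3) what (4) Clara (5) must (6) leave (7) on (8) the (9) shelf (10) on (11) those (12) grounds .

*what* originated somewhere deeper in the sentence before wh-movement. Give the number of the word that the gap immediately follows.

Pre-movement form: Clara must leave what on the shelf on those grounds.
'what' is the direct object of 'leave'. Fronting leaves a gap immediately after 'leave':
Maria wondered what Clara must leave ___ on the shelf on those grounds.
'leave' is word 6.

6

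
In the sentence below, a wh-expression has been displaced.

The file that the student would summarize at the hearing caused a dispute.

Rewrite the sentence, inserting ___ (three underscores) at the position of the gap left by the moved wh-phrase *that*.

The filler 'that' is interpreted as the direct object of 'summarize'. The gap is right after 'summarize'.

The file that the student would summarize ___ at the hearing caused a dispute.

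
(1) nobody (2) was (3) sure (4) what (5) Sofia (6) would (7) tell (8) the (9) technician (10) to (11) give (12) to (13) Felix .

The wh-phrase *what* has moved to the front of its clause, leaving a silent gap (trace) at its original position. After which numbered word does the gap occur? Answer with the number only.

Before movement: Sofia would tell the technician to give what to Felix.
The filler 'what' is interpreted as the direct object of 'give'. Fronting leaves a gap immediately after 'give':
Nobody was sure what Sofia would tell the technician to give ___ to Felix.
'give' is word 11.

11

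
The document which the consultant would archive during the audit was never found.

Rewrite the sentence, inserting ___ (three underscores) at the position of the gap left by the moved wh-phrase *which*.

The document which the consultant would archive ___ during the audit was never found.

The filler 'which' is interpreted as the direct object of 'archive'. The gap is right after 'archive'.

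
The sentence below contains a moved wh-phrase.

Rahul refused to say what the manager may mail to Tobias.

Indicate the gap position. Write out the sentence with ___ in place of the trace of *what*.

Before movement: The manager may mail what to Tobias.
'what' functions as the direct object of 'mail'. The gap is right after 'mail'.

Rahul refused to say what the manager may mail ___ to Tobias.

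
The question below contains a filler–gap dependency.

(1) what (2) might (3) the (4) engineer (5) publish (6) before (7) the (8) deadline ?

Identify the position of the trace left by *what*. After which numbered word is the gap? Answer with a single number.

5

In situ: The engineer might publish what before the deadline.
'what' is the direct object of 'publish'. Wh-movement fronts it, leaving a gap right after 'publish':
What might the engineer publish ___ before the deadline?
'publish' is word 5.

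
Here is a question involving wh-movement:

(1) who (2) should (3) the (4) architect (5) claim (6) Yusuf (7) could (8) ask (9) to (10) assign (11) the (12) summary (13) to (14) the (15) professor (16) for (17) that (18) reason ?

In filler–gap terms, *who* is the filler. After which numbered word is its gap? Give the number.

8

In situ: The architect should claim Yusuf could ask who to assign the summary to the professor for that reason.
'who' is the direct object of 'ask'. Wh-movement fronts it, leaving a gap right after 'ask':
Who should the architect claim Yusuf could ask ___ to assign the summary to the professor for that reason?
'ask' is word 8.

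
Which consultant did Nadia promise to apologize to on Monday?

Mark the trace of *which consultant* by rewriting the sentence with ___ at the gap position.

Before movement: Nadia did promise to apologize to which consultant on Monday.
'which consultant' is the object of the preposition 'to'. The gap is right after 'to'.

Which consultant did Nadia promise to apologize to ___ on Monday?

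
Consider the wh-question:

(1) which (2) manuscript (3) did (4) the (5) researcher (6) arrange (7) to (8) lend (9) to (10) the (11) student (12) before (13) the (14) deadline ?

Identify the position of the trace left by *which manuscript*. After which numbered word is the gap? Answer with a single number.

8

Before movement: The researcher did arrange to lend which manuscript to the student before the deadline.
'which manuscript' functions as the direct object of 'lend'. It moves to the left edge, and the trace sits right after 'lend':
Which manuscript did the researcher arrange to lend ___ to the student before the deadline?
'lend' is word 8.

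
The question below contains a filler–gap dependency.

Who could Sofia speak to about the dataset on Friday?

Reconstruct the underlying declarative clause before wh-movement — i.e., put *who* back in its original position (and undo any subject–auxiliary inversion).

'who' is the object of the preposition 'to'. Fronting leaves a gap immediately after 'to':
Who could Sofia speak to ___ about the dataset on Friday?

Sofia could speak to who about the dataset on Friday.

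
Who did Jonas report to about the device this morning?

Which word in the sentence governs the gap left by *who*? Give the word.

Underlying clause: Jonas did report to who about the device this morning.
'who' functions as the object of the preposition 'to'. Fronting leaves a gap immediately after 'to':
Who did Jonas report to ___ about the device this morning?

to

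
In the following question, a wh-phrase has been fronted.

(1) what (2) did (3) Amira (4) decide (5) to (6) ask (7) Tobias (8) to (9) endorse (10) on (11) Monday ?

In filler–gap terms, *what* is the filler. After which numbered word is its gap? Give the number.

Before movement: Amira did decide to ask Tobias to endorse what on Monday.
'what' is the direct object of 'endorse'. Wh-movement fronts it, leaving a gap right after 'endorse':
What did Amira decide to ask Tobias to endorse ___ on Monday?
'endorse' is word 9.

9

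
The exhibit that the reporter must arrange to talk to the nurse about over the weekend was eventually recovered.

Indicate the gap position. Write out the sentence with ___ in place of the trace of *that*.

The exhibit that the reporter must arrange to talk to the nurse about ___ over the weekend was eventually recovered.

'that' functions as the object of the preposition 'about'. The gap is right after 'about'.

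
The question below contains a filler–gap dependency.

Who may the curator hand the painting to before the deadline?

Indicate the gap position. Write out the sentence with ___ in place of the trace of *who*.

Who may the curator hand the painting to ___ before the deadline?

Pre-movement form: The curator may hand the painting to who before the deadline.
The filler 'who' is interpreted as the object of the preposition 'to' (recipient of 'hand'). The gap is right after 'to'.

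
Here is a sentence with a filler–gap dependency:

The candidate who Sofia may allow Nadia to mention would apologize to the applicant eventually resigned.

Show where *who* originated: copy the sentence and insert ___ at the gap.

The candidate who Sofia may allow Nadia to mention ___ would apologize to the applicant eventually resigned.

The filler 'who' is interpreted as the subject of the clause embedded under 'mention'. The gap is right after 'mention'.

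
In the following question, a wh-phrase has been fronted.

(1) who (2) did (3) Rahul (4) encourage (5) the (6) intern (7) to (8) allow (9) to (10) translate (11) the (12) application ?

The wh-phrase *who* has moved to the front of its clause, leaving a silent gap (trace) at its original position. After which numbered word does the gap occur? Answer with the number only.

8

Underlying clause: Rahul did encourage the intern to allow who to translate the application.
The filler 'who' is interpreted as the direct object of 'allow'. Fronting leaves a gap immediately after 'allow':
Who did Rahul encourage the intern to allow ___ to translate the application?
'allow' is word 8.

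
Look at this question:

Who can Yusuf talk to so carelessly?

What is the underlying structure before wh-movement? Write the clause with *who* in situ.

Yusuf can talk to who so carelessly.

'who' is the object of the preposition 'to'. Fronting leaves a gap immediately after 'to':
Who can Yusuf talk to ___ so carelessly?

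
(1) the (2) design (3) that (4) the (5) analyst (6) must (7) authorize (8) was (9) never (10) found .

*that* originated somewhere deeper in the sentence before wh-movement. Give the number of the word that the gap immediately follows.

7

'that' is the direct object of 'authorize'. It moves to the left edge, and the trace sits right after 'authorize':
The design that the analyst must authorize ___ was never found.
'authorize' is word 7.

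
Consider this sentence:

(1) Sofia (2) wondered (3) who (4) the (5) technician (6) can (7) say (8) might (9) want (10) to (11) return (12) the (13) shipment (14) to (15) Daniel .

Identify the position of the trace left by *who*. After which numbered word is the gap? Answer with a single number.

Pre-movement form: The technician can say who might want to return the shipment to Daniel.
'who' functions as the subject of the clause embedded under 'say'. Fronting leaves a gap immediately after 'say':
Sofia wondered who the technician can say ___ might want to return the shipment to Daniel.
'say' is word 7.

7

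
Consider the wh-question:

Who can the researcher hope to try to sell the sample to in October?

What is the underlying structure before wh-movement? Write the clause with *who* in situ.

The researcher can hope to try to sell the sample to who in October.

'who' functions as the object of the preposition 'to' (recipient of 'sell'). It moves to the left edge, and the trace sits right after 'to':
Who can the researcher hope to try to sell the sample to ___ in October?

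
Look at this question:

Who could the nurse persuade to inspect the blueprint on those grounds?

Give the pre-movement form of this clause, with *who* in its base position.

'who' functions as the direct object of 'persuade'. It moves to the left edge, and the trace sits right after 'persuade':
Who could the nurse persuade ___ to inspect the blueprint on those grounds?

The nurse could persuade who to inspect the blueprint on those grounds.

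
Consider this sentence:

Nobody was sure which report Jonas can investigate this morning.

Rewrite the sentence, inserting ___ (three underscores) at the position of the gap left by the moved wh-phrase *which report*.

Underlying clause: Jonas can investigate which report this morning.
'which report' functions as the direct object of 'investigate'. The gap is right after 'investigate'.

Nobody was sure which report Jonas can investigate ___ this morning.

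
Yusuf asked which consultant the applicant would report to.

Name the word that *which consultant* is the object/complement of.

to

Pre-movement form: The applicant would report to which consultant.
'which consultant' functions as the object of the preposition 'to'. Wh-movement fronts it, leaving a gap right after 'to':
Yusuf asked which consultant the applicant would report to ___.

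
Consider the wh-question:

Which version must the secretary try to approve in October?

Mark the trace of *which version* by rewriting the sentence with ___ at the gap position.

Which version must the secretary try to approve ___ in October?

In situ: The secretary must try to approve which version in October.
'which version' functions as the direct object of 'approve'. The gap is right after 'approve'.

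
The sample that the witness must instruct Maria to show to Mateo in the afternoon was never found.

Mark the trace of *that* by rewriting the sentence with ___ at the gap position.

The filler 'that' is interpreted as the direct object of 'show'. The gap is right after 'show'.

The sample that the witness must instruct Maria to show ___ to Mateo in the afternoon was never found.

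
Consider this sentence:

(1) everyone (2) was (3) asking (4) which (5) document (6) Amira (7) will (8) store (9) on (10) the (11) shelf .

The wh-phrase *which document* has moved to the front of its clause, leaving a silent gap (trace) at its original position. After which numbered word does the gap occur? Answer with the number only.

8

Before movement: Amira will store which document on the shelf.
The filler 'which document' is interpreted as the direct object of 'store'. Fronting leaves a gap immediately after 'store':
Everyone was asking which document Amira will store ___ on the shelf.
'store' is word 8.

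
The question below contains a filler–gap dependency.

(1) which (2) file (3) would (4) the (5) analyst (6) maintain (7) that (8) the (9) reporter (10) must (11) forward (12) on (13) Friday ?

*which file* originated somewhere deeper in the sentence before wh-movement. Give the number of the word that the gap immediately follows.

11

Before movement: The analyst would maintain that the reporter must forward which file on Friday.
'which file' is the direct object of 'forward'. It moves to the left edge, and the trace sits right after 'forward':
Which file would the analyst maintain that the reporter must forward ___ on Friday?
'forward' is word 11.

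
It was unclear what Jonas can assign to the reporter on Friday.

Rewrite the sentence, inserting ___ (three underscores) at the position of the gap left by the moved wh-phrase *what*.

It was unclear what Jonas can assign ___ to the reporter on Friday.

Underlying clause: Jonas can assign what to the reporter on Friday.
The filler 'what' is interpreted as the direct object of 'assign'. The gap is right after 'assign'.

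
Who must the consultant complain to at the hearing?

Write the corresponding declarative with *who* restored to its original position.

The consultant must complain to who at the hearing.

'who' is the object of the preposition 'to'. Fronting leaves a gap immediately after 'to':
Who must the consultant complain to ___ at the hearing?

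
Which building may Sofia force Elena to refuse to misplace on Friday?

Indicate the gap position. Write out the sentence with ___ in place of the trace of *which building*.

In situ: Sofia may force Elena to refuse to misplace which building on Friday.
'which building' is the direct object of 'misplace'. The gap is right after 'misplace'.

Which building may Sofia force Elena to refuse to misplace ___ on Friday?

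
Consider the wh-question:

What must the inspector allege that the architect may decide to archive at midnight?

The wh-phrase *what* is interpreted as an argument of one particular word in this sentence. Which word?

archive

Underlying clause: The inspector must allege that the architect may decide to archive what at midnight.
The filler 'what' is interpreted as the direct object of 'archive'. Fronting leaves a gap immediately after 'archive':
What must the inspector allege that the architect may decide to archive ___ at midnight?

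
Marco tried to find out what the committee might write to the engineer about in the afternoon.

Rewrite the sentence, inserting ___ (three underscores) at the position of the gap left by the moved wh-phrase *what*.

Pre-movement form: The committee might write to the engineer about what in the afternoon.
'what' functions as the object of the preposition 'about'. The gap is right after 'about'.

Marco tried to find out what the committee might write to the engineer about ___ in the afternoon.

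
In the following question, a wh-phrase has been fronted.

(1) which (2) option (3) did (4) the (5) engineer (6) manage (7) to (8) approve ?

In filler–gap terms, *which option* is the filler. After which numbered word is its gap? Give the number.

8

Pre-movement form: The engineer did manage to approve which option.
'which option' is the direct object of 'approve'. Wh-movement fronts it, leaving a gap right after 'approve':
Which option did the engineer manage to approve ___?
'approve' is word 8.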